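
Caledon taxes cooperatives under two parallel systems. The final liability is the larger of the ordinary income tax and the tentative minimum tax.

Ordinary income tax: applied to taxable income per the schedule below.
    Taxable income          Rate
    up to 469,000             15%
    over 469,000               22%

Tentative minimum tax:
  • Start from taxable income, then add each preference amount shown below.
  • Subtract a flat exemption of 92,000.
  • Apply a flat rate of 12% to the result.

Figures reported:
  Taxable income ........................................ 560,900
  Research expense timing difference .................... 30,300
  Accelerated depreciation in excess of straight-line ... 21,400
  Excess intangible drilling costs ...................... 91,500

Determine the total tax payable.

Ordinary income tax:
  469,000 × 15% = 70,350
  91,900 × 22% = 20,218
  → 90,568

Tentative minimum tax:
  Adjusted income: 560,900 + 30,300 + 21,400 + 91,500 = 704,100
  Less exemption 92,000 → base 612,100
  612,100 × 12% = 73,452

90,568 > 73,452, so the ordinary income tax governs.

90,568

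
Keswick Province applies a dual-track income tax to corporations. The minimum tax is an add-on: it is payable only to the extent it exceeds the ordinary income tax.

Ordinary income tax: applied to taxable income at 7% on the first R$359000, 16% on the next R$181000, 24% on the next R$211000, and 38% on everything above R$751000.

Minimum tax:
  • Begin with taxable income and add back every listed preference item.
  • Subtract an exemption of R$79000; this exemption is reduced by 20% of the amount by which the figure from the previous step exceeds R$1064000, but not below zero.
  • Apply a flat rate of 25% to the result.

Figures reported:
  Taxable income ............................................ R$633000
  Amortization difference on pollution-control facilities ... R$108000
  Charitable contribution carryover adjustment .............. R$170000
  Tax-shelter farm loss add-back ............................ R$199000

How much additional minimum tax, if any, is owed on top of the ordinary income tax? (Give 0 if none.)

Minimum tax:
  Adjusted income: R$633000 + R$108000 + R$170000 + R$199000 = R$1110000
  Exemption: R$79000 − 20% × (R$1110000 − R$1064000) = R$79000 − R$9200 = R$69800
  Base: R$1110000 − R$69800 = R$1040200
  R$1040200 × 25% = R$260050

Ordinary income tax:
  R$359000 × 7% = R$25130
  R$181000 × 16% = R$28960
  R$93000 × 24% = R$22320
  → R$76410

Excess of minimum tax over ordinary income tax: R$260050 − R$76410 = R$183640.

R$183640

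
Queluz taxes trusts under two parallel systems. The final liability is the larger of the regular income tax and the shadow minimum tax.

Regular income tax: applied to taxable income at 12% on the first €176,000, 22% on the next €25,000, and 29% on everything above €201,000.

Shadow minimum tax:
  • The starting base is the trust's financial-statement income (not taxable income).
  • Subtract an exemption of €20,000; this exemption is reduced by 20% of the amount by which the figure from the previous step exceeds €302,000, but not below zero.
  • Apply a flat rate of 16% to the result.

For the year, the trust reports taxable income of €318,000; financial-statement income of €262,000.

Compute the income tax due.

Shadow minimum tax:
  Base (financial-statement income): €262,000
  Exemption: €262,000 ≤ €302,000, so full €20,000 applies
  Base: €262,000 − €20,000 = €242,000
  €242,000 × 16% = €38,720

Regular income tax:
  €176,000 × 12% = €21,120
  €25,000 × 22% = €5,500
  €117,000 × 29% = €33,930
  → €60,550

€60,550 > €38,720, so the regular income tax governs.

€60,550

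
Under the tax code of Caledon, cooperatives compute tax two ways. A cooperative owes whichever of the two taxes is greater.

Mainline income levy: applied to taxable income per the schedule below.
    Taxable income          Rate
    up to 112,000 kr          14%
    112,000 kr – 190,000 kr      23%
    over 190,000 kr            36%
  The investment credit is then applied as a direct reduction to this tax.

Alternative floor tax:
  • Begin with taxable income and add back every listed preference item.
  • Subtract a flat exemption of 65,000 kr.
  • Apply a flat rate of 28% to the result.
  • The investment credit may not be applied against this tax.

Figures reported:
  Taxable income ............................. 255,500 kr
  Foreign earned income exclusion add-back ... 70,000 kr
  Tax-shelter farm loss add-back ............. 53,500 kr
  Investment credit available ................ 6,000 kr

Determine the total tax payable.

Mainline income levy:
  112,000 kr × 14% = 15,680 kr
  78,000 kr × 23% = 17,940 kr
  65,500 kr × 36% = 23,580 kr
  → 57,200 kr
  Less investment credit 6,000 kr → 51,200 kr

Alternative floor tax:
  Adjusted income: 255,500 kr + 70,000 kr + 53,500 kr = 379,000 kr
  Less exemption 65,000 kr → base 314,000 kr
  314,000 kr × 28% = 87,920 kr

87,920 kr > 51,200 kr, so the alternative floor tax is the binding amount.

87,920 kr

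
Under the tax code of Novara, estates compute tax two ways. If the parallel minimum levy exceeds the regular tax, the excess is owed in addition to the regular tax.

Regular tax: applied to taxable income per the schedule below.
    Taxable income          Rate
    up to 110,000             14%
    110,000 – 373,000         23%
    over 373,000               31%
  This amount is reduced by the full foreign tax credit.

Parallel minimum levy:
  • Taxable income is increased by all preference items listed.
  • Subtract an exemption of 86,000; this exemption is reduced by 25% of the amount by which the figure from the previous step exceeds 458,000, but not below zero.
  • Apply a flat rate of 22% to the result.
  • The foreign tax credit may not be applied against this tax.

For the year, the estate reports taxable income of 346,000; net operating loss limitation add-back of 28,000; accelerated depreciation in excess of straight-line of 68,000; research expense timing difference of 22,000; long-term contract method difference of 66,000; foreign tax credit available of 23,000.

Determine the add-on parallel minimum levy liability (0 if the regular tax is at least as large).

Regular tax:
  110,000 × 14% = 15,400
  236,000 × 23% = 54,280
  → 69,680
  Less foreign tax credit 23,000 → 46,680

Parallel minimum levy:
  Adjusted income: 346,000 + 28,000 + 68,000 + 22,000 + 66,000 = 530,000
  Exemption: 86,000 − 25% × (530,000 − 458,000) = 86,000 − 18,000 = 68,000
  Base: 530,000 − 68,000 = 462,000
  462,000 × 22% = 101,640

Excess of parallel minimum levy over regular tax: 101,640 − 46,680 = 54,960.

54,960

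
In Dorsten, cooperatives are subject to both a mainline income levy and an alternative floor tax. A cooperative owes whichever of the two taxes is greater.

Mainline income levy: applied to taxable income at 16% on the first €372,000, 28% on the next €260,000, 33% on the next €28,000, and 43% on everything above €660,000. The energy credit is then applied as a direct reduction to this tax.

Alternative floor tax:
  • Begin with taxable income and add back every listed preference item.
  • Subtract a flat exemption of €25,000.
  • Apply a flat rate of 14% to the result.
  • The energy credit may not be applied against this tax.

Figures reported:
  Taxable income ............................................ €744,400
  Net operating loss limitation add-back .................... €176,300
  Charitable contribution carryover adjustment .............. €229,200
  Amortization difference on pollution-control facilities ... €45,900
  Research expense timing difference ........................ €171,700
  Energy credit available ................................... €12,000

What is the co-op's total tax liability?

€187,950

Alternative floor tax:
  Adjusted income: €744,400 + €176,300 + €229,200 + €45,900 + €171,700 = €1,367,500
  Less exemption €25,000 → base €1,342,500
  €1,342,500 × 14% = €187,950

Mainline income levy:
  €372,000 × 16% = €59,520
  €260,000 × 28% = €72,800
  €28,000 × 33% = €9,240
  €84,400 × 43% = €36,292
  → €177,852
  Less energy credit €12,000 → €165,852

€187,950 > €165,852, so the alternative floor tax is the binding amount.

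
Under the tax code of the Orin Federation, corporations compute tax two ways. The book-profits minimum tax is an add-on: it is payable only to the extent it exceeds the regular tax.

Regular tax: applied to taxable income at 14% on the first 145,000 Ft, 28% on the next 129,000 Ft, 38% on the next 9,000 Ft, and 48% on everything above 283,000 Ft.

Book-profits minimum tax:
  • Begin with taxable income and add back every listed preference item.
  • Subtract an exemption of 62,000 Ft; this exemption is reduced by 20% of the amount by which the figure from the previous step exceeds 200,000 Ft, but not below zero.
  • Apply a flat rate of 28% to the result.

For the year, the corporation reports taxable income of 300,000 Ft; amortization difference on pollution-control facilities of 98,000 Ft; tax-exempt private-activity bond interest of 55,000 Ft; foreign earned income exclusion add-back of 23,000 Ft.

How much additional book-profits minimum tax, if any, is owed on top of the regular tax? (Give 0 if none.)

Book-profits minimum tax:
  Adjusted income: 300,000 Ft + 98,000 Ft + 55,000 Ft + 23,000 Ft = 476,000 Ft
  Exemption: 62,000 Ft − 20% × (476,000 Ft − 200,000 Ft) = 62,000 Ft − 55,200 Ft = 6,800 Ft
  Base: 476,000 Ft − 6,800 Ft = 469,200 Ft
  469,200 Ft × 28% = 131,376 Ft

Regular tax:
  145,000 Ft × 14% = 20,300 Ft
  129,000 Ft × 28% = 36,120 Ft
  9,000 Ft × 38% = 3,420 Ft
  17,000 Ft × 48% = 8,160 Ft
  → 68,000 Ft

Excess of book-profits minimum tax over regular tax: 131,376 Ft − 68,000 Ft = 63,376 Ft.

63,376 Ft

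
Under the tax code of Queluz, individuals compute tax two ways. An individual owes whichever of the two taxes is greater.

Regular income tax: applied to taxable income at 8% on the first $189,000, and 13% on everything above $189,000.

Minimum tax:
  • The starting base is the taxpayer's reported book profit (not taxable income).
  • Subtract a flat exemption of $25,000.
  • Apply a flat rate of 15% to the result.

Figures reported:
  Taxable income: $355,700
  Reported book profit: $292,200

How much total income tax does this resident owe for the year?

$40,080

Minimum tax:
  Base (reported book profit): $292,200
  Less exemption $25,000 → base $267,200
  $267,200 × 15% = $40,080

Regular income tax:
  $189,000 × 8% = $15,120
  $166,700 × 13% = $21,671
  → $36,791

$40,080 > $36,791, so the minimum tax is the binding amount.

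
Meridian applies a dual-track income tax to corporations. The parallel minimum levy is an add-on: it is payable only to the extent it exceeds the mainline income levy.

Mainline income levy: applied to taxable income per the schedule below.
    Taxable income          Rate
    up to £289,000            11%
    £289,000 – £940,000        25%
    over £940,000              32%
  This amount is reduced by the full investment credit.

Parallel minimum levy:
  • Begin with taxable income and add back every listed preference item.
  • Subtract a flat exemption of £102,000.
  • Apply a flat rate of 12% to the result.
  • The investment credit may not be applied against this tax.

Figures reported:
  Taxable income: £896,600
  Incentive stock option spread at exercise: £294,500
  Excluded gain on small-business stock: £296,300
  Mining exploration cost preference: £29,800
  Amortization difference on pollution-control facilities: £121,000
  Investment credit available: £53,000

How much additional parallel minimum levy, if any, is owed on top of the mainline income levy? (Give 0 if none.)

£53,654

Mainline income levy:
  £289,000 × 11% = £31,790
  £607,600 × 25% = £151,900
  → £183,690
  Less investment credit £53,000 → £130,690

Parallel minimum levy:
  Adjusted income: £896,600 + £294,500 + £296,300 + £29,800 + £121,000 = £1,638,200
  Less exemption £102,000 → base £1,536,200
  £1,536,200 × 12% = £184,344

Excess of parallel minimum levy over mainline income levy: £184,344 − £130,690 = £53,654.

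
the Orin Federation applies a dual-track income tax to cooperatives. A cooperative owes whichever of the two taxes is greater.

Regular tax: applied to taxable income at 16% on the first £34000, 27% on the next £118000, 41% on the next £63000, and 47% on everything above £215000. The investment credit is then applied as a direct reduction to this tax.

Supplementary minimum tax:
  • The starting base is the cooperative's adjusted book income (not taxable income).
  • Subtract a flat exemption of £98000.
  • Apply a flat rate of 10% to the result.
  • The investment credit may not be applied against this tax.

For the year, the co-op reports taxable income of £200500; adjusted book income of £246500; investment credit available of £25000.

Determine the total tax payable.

£32185

Regular tax:
  £34000 × 16% = £5440
  £118000 × 27% = £31860
  £48500 × 41% = £19885
  → £57185
  Less investment credit £25000 → £32185

Supplementary minimum tax:
  Base (adjusted book income): £246500
  Less exemption £98000 → base £148500
  £148500 × 10% = £14850

£32185 > £14850, so the regular tax governs.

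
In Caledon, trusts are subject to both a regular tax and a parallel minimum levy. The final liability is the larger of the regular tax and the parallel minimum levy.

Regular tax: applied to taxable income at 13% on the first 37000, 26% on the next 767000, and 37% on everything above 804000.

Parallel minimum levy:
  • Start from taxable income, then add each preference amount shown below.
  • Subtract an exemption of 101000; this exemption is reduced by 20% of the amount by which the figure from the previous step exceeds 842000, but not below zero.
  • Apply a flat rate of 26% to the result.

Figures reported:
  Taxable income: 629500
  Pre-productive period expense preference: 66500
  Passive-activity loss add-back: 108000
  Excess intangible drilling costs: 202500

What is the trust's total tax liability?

Regular tax:
  37000 × 13% = 4810
  592500 × 26% = 154050
  → 158860

Parallel minimum levy:
  Adjusted income: 629500 + 66500 + 108000 + 202500 = 1006500
  Exemption: 101000 − 20% × (1006500 − 842000) = 101000 − 32900 = 68100
  Base: 1006500 − 68100 = 938400
  938400 × 26% = 243984

243984 > 158860, so the parallel minimum levy is the binding amount.

243984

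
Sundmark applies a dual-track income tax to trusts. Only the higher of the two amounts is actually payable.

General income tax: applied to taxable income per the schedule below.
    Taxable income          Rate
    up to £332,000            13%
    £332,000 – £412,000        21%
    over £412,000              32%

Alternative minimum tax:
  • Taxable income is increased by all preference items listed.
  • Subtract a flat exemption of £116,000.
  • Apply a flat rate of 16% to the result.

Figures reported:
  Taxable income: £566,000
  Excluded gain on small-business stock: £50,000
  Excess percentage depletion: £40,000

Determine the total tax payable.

Alternative minimum tax:
  Adjusted income: £566,000 + £50,000 + £40,000 = £656,000
  Less exemption £116,000 → base £540,000
  £540,000 × 16% = £86,400

General income tax:
  £332,000 × 13% = £43,160
  £80,000 × 21% = £16,800
  £154,000 × 32% = £49,280
  → £109,240

£109,240 > £86,400, so the general income tax governs.

£109,240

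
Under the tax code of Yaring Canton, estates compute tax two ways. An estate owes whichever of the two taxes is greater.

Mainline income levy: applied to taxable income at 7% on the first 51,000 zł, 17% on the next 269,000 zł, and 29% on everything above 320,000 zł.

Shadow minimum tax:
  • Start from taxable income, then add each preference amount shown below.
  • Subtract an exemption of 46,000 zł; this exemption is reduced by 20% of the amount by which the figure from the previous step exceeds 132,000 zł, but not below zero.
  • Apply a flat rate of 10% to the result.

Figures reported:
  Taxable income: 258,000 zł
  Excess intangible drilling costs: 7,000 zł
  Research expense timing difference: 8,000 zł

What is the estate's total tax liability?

Shadow minimum tax:
  Adjusted income: 258,000 zł + 7,000 zł + 8,000 zł = 273,000 zł
  Exemption: 46,000 zł − 20% × (273,000 zł − 132,000 zł) = 46,000 zł − 28,200 zł = 17,800 zł
  Base: 273,000 zł − 17,800 zł = 255,200 zł
  255,200 zł × 10% = 25,520 zł

Mainline income levy:
  51,000 zł × 7% = 3,570 zł
  207,000 zł × 17% = 35,190 zł
  → 38,760 zł

38,760 zł > 25,520 zł, so the mainline income levy governs.

38,760 zł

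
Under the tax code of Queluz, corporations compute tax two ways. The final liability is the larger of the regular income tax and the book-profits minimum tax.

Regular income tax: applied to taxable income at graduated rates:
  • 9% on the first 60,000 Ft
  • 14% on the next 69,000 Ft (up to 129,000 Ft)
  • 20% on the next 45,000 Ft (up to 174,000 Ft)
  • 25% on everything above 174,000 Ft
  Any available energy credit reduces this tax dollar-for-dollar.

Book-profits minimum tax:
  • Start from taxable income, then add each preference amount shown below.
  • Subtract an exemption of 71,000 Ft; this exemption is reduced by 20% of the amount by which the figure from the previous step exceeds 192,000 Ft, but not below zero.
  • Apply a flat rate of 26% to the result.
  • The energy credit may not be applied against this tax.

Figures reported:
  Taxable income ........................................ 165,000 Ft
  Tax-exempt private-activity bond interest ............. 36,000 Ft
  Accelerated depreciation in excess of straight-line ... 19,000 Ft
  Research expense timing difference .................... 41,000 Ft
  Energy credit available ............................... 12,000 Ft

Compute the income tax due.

52,988 Ft

Book-profits minimum tax:
  Adjusted income: 165,000 Ft + 36,000 Ft + 19,000 Ft + 41,000 Ft = 261,000 Ft
  Exemption: 71,000 Ft − 20% × (261,000 Ft − 192,000 Ft) = 71,000 Ft − 13,800 Ft = 57,200 Ft
  Base: 261,000 Ft − 57,200 Ft = 203,800 Ft
  203,800 Ft × 26% = 52,988 Ft

Regular income tax:
  60,000 Ft × 9% = 5,400 Ft
  69,000 Ft × 14% = 9,660 Ft
  36,000 Ft × 20% = 7,200 Ft
  → 22,260 Ft
  Less energy credit 12,000 Ft → 10,260 Ft

52,988 Ft > 10,260 Ft, so the book-profits minimum tax is the binding amount.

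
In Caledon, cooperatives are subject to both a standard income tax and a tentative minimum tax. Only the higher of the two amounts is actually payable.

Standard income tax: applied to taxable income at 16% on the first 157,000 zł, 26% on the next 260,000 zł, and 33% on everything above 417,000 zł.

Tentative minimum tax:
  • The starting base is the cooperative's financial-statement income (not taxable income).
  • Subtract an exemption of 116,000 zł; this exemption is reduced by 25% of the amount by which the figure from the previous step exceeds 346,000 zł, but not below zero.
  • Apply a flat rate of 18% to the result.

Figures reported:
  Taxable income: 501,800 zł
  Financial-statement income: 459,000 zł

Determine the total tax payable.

Standard income tax:
  157,000 zł × 16% = 25,120 zł
  260,000 zł × 26% = 67,600 zł
  84,800 zł × 33% = 27,984 zł
  → 120,704 zł

Tentative minimum tax:
  Base (financial-statement income): 459,000 zł
  Exemption: 116,000 zł − 25% × (459,000 zł − 346,000 zł) = 116,000 zł − 28,250 zł = 87,750 zł
  Base: 459,000 zł − 87,750 zł = 371,250 zł
  371,250 zł × 18% = 66,825 zł

120,704 zł > 66,825 zł, so the standard income tax governs.

120,704 zł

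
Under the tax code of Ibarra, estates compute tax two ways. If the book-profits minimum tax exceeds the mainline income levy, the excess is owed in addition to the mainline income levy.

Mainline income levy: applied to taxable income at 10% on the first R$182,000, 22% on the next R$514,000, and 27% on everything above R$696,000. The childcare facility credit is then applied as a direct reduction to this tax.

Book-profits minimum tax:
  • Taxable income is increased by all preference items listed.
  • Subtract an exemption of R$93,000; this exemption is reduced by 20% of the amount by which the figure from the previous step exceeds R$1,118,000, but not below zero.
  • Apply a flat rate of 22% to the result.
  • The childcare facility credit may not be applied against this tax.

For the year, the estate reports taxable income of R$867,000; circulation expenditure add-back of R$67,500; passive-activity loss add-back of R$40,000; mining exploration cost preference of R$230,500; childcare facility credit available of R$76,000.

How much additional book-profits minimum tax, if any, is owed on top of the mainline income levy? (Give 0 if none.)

Mainline income levy:
  R$182,000 × 10% = R$18,200
  R$514,000 × 22% = R$113,080
  R$171,000 × 27% = R$46,170
  → R$177,450
  Less childcare facility credit R$76,000 → R$101,450

Book-profits minimum tax:
  Adjusted income: R$867,000 + R$67,500 + R$40,000 + R$230,500 = R$1,205,000
  Exemption: R$93,000 − 20% × (R$1,205,000 − R$1,118,000) = R$93,000 − R$17,400 = R$75,600
  Base: R$1,205,000 − R$75,600 = R$1,129,400
  R$1,129,400 × 22% = R$248,468

Excess of book-profits minimum tax over mainline income levy: R$248,468 − R$101,450 = R$147,018.

R$147,018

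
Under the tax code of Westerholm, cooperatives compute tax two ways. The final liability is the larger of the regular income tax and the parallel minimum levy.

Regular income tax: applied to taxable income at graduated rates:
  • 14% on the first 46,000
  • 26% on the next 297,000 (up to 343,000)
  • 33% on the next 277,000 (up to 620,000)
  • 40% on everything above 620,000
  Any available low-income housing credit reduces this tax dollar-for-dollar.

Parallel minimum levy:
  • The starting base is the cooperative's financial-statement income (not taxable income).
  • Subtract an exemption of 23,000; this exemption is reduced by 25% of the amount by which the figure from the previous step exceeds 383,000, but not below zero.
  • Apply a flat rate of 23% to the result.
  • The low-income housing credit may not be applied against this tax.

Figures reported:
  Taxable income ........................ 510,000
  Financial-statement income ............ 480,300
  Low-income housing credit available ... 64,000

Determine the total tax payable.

Regular income tax:
  46,000 × 14% = 6,440
  297,000 × 26% = 77,220
  167,000 × 33% = 55,110
  → 138,770
  Less low-income housing credit 64,000 → 74,770

Parallel minimum levy:
  Base (financial-statement income): 480,300
  Exemption: 25% × (480,300 − 383,000) = 24,325 ≥ 23,000, so the exemption is fully phased out
  Base: 480,300 − 0 = 480,300
  480,300 × 23% = 110,469

110,469 > 74,770, so the parallel minimum levy is the binding amount.

110,469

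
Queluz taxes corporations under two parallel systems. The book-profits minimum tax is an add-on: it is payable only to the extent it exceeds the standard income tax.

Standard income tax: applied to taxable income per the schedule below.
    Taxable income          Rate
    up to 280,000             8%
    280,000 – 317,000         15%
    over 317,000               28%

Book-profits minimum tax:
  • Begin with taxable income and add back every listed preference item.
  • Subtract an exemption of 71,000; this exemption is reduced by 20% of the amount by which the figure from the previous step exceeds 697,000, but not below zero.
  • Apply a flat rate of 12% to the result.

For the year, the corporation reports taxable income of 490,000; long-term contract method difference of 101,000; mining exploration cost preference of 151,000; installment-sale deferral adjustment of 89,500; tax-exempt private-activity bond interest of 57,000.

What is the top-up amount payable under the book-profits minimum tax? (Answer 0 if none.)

26,306

Book-profits minimum tax:
  Adjusted income: 490,000 + 101,000 + 151,000 + 89,500 + 57,000 = 888,500
  Exemption: 71,000 − 20% × (888,500 − 697,000) = 71,000 − 38,300 = 32,700
  Base: 888,500 − 32,700 = 855,800
  855,800 × 12% = 102,696

Standard income tax:
  280,000 × 8% = 22,400
  37,000 × 15% = 5,550
  173,000 × 28% = 48,440
  → 76,390

Excess of book-profits minimum tax over standard income tax: 102,696 − 76,390 = 26,306.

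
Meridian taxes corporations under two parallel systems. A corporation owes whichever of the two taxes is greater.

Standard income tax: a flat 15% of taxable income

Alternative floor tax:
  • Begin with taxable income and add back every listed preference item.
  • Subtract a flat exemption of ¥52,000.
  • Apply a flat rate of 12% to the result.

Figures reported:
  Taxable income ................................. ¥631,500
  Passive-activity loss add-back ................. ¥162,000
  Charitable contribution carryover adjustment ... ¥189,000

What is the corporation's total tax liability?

Alternative floor tax:
  Adjusted income: ¥631,500 + ¥162,000 + ¥189,000 = ¥982,500
  Less exemption ¥52,000 → base ¥930,500
  ¥930,500 × 12% = ¥111,660

Standard income tax:
  ¥631,500 × 15% = ¥94,725

¥111,660 > ¥94,725, so the alternative floor tax is the binding amount.

¥111,660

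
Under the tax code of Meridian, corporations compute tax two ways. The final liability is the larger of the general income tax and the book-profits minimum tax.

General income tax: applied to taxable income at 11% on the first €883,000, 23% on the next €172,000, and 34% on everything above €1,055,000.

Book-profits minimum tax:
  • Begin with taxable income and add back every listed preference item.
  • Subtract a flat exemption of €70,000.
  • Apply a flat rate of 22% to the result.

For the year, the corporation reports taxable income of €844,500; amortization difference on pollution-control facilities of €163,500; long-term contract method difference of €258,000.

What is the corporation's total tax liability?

Book-profits minimum tax:
  Adjusted income: €844,500 + €163,500 + €258,000 = €1,266,000
  Less exemption €70,000 → base €1,196,000
  €1,196,000 × 22% = €263,120

General income tax:
  €844,500 × 11% = €92,895

€263,120 > €92,895, so the book-profits minimum tax is the binding amount.

€263,120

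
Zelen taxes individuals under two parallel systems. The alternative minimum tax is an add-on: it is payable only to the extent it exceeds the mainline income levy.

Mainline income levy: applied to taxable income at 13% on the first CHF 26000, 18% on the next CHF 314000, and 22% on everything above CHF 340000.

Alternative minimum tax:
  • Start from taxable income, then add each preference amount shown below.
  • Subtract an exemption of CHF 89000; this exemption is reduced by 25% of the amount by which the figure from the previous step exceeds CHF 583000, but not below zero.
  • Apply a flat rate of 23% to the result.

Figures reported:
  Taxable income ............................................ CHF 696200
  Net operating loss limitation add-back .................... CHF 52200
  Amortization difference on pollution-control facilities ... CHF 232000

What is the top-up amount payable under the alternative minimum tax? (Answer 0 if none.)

Alternative minimum tax:
  Adjusted income: CHF 696200 + CHF 52200 + CHF 232000 = CHF 980400
  Exemption: 25% × (CHF 980400 − CHF 583000) = CHF 99350 ≥ CHF 89000, so the exemption is fully phased out
  Base: CHF 980400 − CHF 0 = CHF 980400
  CHF 980400 × 23% = CHF 225492

Mainline income levy:
  CHF 26000 × 13% = CHF 3380
  CHF 314000 × 18% = CHF 56520
  CHF 356200 × 22% = CHF 78364
  → CHF 138264

Excess of alternative minimum tax over mainline income levy: CHF 225492 − CHF 138264 = CHF 87228.

CHF 87228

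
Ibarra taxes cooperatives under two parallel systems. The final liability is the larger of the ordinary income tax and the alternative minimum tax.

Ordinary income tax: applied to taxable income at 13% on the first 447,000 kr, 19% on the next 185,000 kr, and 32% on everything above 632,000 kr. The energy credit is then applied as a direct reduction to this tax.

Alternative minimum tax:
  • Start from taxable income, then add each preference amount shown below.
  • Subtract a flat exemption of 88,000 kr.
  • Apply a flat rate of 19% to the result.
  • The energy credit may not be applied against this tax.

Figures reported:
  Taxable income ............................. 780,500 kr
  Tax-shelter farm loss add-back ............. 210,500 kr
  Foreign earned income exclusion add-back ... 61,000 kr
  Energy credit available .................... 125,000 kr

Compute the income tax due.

183,160 kr

Alternative minimum tax:
  Adjusted income: 780,500 kr + 210,500 kr + 61,000 kr = 1,052,000 kr
  Less exemption 88,000 kr → base 964,000 kr
  964,000 kr × 19% = 183,160 kr

Ordinary income tax:
  447,000 kr × 13% = 58,110 kr
  185,000 kr × 19% = 35,150 kr
  148,500 kr × 32% = 47,520 kr
  → 140,780 kr
  Less energy credit 125,000 kr → 15,780 kr

183,160 kr > 15,780 kr, so the alternative minimum tax is the binding amount.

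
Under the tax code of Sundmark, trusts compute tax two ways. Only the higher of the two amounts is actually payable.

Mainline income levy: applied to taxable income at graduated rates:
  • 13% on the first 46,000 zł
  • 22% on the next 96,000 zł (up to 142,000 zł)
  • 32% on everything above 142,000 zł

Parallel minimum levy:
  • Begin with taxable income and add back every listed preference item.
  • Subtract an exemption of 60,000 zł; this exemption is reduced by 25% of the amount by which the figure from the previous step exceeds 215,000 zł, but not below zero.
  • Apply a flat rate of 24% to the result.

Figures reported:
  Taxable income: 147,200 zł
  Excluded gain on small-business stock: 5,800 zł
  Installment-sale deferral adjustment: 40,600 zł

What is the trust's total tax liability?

Mainline income levy:
  46,000 zł × 13% = 5,980 zł
  96,000 zł × 22% = 21,120 zł
  5,200 zł × 32% = 1,664 zł
  → 28,764 zł

Parallel minimum levy:
  Adjusted income: 147,200 zł + 5,800 zł + 40,600 zł = 193,600 zł
  Exemption: 193,600 zł ≤ 215,000 zł, so full 60,000 zł applies
  Base: 193,600 zł − 60,000 zł = 133,600 zł
  133,600 zł × 24% = 32,064 zł

32,064 zł > 28,764 zł, so the parallel minimum levy is the binding amount.

32,064 zł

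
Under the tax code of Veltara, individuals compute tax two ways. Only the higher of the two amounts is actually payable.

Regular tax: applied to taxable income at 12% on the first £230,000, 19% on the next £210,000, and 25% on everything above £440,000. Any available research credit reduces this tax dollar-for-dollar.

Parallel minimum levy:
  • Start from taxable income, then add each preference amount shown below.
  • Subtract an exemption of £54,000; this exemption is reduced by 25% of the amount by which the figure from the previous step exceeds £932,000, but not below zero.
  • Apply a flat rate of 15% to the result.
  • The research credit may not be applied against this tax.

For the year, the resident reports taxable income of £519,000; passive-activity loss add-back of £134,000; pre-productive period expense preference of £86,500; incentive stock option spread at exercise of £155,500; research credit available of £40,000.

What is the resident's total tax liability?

Parallel minimum levy:
  Adjusted income: £519,000 + £134,000 + £86,500 + £155,500 = £895,000
  Exemption: £895,000 ≤ £932,000, so full £54,000 applies
  Base: £895,000 − £54,000 = £841,000
  £841,000 × 15% = £126,150

Regular tax:
  £230,000 × 12% = £27,600
  £210,000 × 19% = £39,900
  £79,000 × 25% = £19,750
  → £87,250
  Less research credit £40,000 → £47,250

£126,150 > £47,250, so the parallel minimum levy is the binding amount.

£126,150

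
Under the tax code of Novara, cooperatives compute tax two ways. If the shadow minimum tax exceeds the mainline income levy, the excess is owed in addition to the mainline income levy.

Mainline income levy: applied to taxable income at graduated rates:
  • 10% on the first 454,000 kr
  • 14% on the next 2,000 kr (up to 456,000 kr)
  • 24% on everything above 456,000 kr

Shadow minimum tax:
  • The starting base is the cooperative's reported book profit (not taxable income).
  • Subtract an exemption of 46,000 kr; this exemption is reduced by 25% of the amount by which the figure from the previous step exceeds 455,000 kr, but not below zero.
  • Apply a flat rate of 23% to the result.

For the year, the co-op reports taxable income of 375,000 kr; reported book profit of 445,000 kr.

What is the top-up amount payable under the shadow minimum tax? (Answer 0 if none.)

Shadow minimum tax:
  Base (reported book profit): 445,000 kr
  Exemption: 445,000 kr ≤ 455,000 kr, so full 46,000 kr applies
  Base: 445,000 kr − 46,000 kr = 399,000 kr
  399,000 kr × 23% = 91,770 kr

Mainline income levy:
  375,000 kr × 10% = 37,500 kr

Excess of shadow minimum tax over mainline income levy: 91,770 kr − 37,500 kr = 54,270 kr.

54,270 kr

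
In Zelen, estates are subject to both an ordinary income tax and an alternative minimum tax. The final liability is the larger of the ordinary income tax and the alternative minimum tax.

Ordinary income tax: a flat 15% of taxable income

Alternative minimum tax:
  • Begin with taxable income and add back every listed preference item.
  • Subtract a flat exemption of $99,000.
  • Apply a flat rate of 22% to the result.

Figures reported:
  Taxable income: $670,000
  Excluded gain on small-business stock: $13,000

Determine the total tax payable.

$128,480

Alternative minimum tax:
  Adjusted income: $670,000 + $13,000 = $683,000
  Less exemption $99,000 → base $584,000
  $584,000 × 22% = $128,480

Ordinary income tax:
  $670,000 × 15% = $100,500

$128,480 > $100,500, so the alternative minimum tax is the binding amount.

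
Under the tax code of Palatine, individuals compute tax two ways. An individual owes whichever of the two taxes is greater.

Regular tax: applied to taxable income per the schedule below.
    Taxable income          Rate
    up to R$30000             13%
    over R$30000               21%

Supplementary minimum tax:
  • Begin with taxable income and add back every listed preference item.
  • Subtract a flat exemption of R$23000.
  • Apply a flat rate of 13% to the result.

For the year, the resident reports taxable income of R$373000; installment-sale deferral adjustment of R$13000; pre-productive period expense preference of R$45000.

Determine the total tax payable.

R$75930

Supplementary minimum tax:
  Adjusted income: R$373000 + R$13000 + R$45000 = R$431000
  Less exemption R$23000 → base R$408000
  R$408000 × 13% = R$53040

Regular tax:
  R$30000 × 13% = R$3900
  R$343000 × 21% = R$72030
  → R$75930

R$75930 > R$53040, so the regular tax governs.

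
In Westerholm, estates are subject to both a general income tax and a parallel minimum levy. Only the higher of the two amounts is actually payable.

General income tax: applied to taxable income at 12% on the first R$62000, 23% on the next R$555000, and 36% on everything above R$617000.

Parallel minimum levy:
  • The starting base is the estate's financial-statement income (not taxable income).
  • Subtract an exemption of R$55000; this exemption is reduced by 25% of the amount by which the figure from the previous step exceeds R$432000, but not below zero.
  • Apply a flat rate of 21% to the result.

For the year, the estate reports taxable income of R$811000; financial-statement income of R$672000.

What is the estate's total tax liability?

General income tax:
  R$62000 × 12% = R$7440
  R$555000 × 23% = R$127650
  R$194000 × 36% = R$69840
  → R$204930

Parallel minimum levy:
  Base (financial-statement income): R$672000
  Exemption: 25% × (R$672000 − R$432000) = R$60000 ≥ R$55000, so the exemption is fully phased out
  Base: R$672000 − R$0 = R$672000
  R$672000 × 21% = R$141120

R$204930 > R$141120, so the general income tax governs.

R$204930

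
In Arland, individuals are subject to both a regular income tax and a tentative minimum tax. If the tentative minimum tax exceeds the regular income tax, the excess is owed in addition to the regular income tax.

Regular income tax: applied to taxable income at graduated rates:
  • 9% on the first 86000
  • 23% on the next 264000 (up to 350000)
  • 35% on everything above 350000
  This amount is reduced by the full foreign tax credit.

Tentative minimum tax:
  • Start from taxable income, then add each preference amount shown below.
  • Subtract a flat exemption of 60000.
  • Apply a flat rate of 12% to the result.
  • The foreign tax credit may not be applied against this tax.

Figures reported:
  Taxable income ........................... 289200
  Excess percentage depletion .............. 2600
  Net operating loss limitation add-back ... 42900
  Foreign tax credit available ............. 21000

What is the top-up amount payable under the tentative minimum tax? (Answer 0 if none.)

0

Tentative minimum tax:
  Adjusted income: 289200 + 2600 + 42900 = 334700
  Less exemption 60000 → base 274700
  274700 × 12% = 32964

Regular income tax:
  86000 × 9% = 7740
  203200 × 23% = 46736
  → 54476
  Less foreign tax credit 21000 → 33476

32964 ≤ 33476, so no add-on is due.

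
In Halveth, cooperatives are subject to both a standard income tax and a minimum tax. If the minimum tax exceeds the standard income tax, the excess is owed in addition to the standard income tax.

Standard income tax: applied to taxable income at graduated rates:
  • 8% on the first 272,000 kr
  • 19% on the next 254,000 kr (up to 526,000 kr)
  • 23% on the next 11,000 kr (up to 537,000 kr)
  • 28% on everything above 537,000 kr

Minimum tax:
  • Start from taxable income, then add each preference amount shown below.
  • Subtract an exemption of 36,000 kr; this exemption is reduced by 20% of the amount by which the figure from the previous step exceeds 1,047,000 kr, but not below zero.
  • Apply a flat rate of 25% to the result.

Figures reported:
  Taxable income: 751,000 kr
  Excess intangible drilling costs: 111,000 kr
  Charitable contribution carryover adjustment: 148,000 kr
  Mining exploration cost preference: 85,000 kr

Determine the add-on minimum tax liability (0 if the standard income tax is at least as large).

Standard income tax:
  272,000 kr × 8% = 21,760 kr
  254,000 kr × 19% = 48,260 kr
  11,000 kr × 23% = 2,530 kr
  214,000 kr × 28% = 59,920 kr
  → 132,470 kr

Minimum tax:
  Adjusted income: 751,000 kr + 111,000 kr + 148,000 kr + 85,000 kr = 1,095,000 kr
  Exemption: 36,000 kr − 20% × (1,095,000 kr − 1,047,000 kr) = 36,000 kr − 9,600 kr = 26,400 kr
  Base: 1,095,000 kr − 26,400 kr = 1,068,600 kr
  1,068,600 kr × 25% = 267,150 kr

Excess of minimum tax over standard income tax: 267,150 kr − 132,470 kr = 134,680 kr.

134,680 kr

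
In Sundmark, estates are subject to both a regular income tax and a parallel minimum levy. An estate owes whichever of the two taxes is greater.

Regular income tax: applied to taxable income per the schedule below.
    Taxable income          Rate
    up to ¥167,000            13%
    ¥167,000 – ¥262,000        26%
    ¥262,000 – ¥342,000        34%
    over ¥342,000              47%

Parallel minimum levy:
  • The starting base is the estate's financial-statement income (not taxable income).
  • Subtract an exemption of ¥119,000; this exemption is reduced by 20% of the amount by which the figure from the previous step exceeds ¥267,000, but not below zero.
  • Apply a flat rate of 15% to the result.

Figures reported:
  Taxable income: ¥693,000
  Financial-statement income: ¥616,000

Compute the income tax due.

¥238,580

Parallel minimum levy:
  Base (financial-statement income): ¥616,000
  Exemption: ¥119,000 − 20% × (¥616,000 − ¥267,000) = ¥119,000 − ¥69,800 = ¥49,200
  Base: ¥616,000 − ¥49,200 = ¥566,800
  ¥566,800 × 15% = ¥85,020

Regular income tax:
  ¥167,000 × 13% = ¥21,710
  ¥95,000 × 26% = ¥24,700
  ¥80,000 × 34% = ¥27,200
  ¥351,000 × 47% = ¥164,970
  → ¥238,580

¥238,580 > ¥85,020, so the regular income tax governs.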